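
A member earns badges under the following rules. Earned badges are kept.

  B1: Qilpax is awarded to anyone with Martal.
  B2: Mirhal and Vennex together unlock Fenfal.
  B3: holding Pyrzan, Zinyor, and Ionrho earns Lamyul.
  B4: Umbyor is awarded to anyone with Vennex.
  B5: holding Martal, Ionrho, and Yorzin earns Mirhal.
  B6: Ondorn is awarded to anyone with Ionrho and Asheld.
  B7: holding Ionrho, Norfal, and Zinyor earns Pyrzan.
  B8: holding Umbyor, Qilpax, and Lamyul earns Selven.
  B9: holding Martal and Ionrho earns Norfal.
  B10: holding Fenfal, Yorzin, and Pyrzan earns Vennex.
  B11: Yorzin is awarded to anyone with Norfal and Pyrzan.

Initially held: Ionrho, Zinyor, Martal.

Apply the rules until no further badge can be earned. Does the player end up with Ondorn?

Ondorn would need Ionrho and Asheld (B6), but Asheld is never earned.

No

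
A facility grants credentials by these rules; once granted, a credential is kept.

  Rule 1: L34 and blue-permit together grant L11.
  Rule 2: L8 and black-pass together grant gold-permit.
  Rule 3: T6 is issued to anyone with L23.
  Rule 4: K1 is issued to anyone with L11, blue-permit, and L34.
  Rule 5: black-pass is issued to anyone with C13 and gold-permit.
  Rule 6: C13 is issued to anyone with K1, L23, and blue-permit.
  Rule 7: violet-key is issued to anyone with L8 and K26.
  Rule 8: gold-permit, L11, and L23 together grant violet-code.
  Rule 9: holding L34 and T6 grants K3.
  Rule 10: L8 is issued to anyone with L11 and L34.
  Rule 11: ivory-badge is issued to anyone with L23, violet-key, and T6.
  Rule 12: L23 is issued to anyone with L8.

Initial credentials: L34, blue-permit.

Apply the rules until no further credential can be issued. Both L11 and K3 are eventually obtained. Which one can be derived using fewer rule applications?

L11: Holding L34 and blue-permit grants L11 (Rule 1). [1 rule application]
K3: Holding L34 and blue-permit grants L11 (Rule 1). Holding L11 and L34 grants L8 (Rule 10). Holding L8 grants L23 (Rule 12). Holding L23 grants T6 (Rule 3). Holding L34 and T6 grants K3 (Rule 9). [5 rule applications]
L11 needs fewer.

L11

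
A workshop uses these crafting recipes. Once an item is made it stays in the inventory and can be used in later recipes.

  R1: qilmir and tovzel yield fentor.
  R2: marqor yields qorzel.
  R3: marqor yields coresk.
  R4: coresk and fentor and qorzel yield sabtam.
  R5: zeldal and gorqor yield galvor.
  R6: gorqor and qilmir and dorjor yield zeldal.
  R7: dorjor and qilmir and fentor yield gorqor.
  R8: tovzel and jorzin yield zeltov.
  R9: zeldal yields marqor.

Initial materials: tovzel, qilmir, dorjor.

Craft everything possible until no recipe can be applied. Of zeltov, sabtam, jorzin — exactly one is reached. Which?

sabtam

qilmir and tovzel → fentor (R1).
Using R7, dorjor, qilmir, and fentor make gorqor.
Using R6, gorqor, qilmir, and dorjor make zeldal.
Using R9, zeldal makes marqor.
marqor → qorzel (R2).
Using R3, marqor makes coresk.
coresk and fentor and qorzel → sabtam (R4).
zeltov would need tovzel and jorzin (R8), but jorzin is never obtained. No rule produces jorzin, and it is not given.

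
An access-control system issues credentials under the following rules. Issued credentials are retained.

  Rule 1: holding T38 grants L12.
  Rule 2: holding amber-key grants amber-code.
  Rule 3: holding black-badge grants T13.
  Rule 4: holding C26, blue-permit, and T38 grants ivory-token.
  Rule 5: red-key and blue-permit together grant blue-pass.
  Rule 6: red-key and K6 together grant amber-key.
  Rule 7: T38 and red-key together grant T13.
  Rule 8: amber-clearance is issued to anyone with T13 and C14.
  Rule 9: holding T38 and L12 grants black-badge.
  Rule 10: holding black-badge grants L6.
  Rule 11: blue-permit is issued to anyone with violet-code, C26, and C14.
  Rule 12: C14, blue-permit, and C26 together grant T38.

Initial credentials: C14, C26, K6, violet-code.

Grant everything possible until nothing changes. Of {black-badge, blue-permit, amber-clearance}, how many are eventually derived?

Holding violet-code, C26, and C14 grants blue-permit (Rule 11).
Holding C14, blue-permit, and C26 grants T38 (Rule 12).
Holding T38 grants L12 (Rule 1).
Holding T38 and L12 grants black-badge (Rule 9).
Holding black-badge grants T13 (Rule 3).
Holding T13 and C14 grants amber-clearance (Rule 8).
black-badge: reached.
blue-permit: reached.
amber-clearance: reached.
All 3 are reached.

3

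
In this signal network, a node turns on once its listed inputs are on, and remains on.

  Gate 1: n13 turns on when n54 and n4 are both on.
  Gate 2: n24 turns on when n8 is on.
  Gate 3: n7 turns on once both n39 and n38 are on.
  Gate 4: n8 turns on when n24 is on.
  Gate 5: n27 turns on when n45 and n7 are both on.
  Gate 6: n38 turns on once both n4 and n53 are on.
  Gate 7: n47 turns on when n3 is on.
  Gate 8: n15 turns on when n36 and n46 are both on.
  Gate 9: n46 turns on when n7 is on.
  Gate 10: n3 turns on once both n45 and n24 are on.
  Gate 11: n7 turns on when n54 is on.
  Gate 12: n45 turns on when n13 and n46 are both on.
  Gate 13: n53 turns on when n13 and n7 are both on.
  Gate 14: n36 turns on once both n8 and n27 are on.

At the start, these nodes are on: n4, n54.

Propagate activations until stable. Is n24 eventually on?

n24 would need n8 (Gate 2), but n8 never turns on.

No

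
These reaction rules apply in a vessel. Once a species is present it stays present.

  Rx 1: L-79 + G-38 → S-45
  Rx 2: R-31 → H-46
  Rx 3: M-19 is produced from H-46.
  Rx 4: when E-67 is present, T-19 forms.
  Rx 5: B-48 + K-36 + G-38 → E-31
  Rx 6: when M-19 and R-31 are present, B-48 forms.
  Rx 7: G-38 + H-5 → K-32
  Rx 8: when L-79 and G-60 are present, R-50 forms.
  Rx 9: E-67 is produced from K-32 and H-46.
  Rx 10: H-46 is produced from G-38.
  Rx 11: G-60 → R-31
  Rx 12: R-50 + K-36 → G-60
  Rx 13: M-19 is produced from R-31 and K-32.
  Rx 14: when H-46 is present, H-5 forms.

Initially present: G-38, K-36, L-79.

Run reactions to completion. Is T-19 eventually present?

G-38 present → H-46 forms (Rx 10).
H-46 present → H-5 forms (Rx 14).
G-38 and H-5 present → K-32 forms (Rx 7).
K-32 and H-46 present → E-67 forms (Rx 9).
E-67 present → T-19 forms (Rx 4).

Yes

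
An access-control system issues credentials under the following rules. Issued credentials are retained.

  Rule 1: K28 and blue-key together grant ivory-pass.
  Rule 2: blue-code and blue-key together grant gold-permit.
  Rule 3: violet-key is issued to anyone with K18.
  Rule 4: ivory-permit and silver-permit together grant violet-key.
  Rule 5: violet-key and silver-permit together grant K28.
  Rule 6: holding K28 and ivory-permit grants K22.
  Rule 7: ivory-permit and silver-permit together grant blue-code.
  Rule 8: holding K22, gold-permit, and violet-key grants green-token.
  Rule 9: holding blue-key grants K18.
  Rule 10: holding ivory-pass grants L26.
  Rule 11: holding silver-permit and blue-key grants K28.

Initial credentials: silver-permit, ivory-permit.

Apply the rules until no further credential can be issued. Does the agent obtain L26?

L26 would need ivory-pass (Rule 10), but ivory-pass is never granted.

No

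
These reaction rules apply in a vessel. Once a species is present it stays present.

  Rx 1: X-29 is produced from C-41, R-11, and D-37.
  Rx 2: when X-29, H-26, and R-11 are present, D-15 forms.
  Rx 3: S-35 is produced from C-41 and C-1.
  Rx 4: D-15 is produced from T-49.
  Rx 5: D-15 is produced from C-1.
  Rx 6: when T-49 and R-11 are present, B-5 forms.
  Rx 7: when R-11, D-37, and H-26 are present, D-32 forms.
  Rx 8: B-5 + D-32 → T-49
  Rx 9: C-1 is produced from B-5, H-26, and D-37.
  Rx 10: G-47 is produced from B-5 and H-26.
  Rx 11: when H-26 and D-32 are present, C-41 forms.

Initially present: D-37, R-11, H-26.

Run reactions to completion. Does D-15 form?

Yes

R-11, D-37, and H-26 present → D-32 forms (Rx 7).
H-26 and D-32 present → C-41 forms (Rx 11).
C-41, R-11, and D-37 present → X-29 forms (Rx 1).
X-29, H-26, and R-11 present → D-15 forms (Rx 2).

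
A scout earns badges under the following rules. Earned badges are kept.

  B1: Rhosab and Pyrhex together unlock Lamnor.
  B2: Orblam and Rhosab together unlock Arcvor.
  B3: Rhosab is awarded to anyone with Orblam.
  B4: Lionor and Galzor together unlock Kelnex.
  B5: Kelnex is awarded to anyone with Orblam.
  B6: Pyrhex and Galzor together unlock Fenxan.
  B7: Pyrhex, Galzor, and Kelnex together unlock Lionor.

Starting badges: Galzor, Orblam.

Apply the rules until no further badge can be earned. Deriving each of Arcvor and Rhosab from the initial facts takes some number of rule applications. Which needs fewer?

Rhosab

Rhosab: With Orblam, Rhosab is earned (B3). [1 rule application]
Arcvor: With Orblam, Rhosab is earned (B3). With Orblam and Rhosab, Arcvor is earned (B2). [2 rule applications]
Rhosab needs fewer.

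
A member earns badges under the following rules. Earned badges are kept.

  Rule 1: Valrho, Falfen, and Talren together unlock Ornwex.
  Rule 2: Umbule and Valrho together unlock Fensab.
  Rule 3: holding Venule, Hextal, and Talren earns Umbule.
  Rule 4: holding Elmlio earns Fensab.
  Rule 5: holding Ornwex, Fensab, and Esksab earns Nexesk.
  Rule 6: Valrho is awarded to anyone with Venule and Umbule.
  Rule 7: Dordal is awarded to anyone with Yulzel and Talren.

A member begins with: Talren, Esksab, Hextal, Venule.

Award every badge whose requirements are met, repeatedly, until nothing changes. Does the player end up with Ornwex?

Ornwex would need Valrho, Falfen, and Talren (Rule 1), but Falfen is never earned.

No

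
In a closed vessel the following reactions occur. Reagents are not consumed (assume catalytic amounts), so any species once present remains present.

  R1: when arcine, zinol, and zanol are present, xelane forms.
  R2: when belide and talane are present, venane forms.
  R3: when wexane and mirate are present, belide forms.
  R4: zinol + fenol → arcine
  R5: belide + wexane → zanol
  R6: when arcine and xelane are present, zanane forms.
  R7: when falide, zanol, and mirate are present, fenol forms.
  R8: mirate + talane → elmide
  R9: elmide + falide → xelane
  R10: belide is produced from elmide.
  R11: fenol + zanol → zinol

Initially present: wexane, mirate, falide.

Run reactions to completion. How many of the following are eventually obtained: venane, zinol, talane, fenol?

wexane and mirate present → belide forms (R3).
belide and wexane present → zanol forms (R5).
falide, zanol, and mirate present → fenol forms (R7).
fenol and zanol present → zinol forms (R11).
venane would need belide and talane (R2), but talane never forms.
zinol: reached.
No rule produces talane, and it is not given.
fenol: reached.
Reached: zinol and fenol — 2 of the 4.

2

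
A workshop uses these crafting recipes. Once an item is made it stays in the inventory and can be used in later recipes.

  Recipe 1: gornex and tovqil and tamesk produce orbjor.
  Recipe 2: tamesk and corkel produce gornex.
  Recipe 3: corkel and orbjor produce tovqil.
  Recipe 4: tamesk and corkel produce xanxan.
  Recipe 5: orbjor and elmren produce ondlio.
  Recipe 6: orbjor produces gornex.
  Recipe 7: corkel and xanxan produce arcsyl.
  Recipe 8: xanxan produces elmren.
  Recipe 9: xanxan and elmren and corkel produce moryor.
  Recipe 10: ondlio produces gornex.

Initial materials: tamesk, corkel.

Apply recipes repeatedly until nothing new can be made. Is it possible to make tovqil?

No

tovqil would need corkel and orbjor (Recipe 3), but orbjor is never obtained.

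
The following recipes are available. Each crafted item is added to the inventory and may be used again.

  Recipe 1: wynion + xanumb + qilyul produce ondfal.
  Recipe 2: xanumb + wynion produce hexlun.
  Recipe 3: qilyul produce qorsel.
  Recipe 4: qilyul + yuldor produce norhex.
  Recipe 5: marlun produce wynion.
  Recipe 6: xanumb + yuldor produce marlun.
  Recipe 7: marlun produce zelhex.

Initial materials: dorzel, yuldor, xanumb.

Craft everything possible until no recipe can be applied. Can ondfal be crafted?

ondfal would need wynion, xanumb, and qilyul (Recipe 1), but qilyul is never obtained.

No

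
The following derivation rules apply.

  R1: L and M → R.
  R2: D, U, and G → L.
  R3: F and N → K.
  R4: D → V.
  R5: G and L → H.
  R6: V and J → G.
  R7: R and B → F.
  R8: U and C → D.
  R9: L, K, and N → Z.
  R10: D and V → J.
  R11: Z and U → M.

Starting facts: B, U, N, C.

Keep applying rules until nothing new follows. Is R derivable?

R would need L and M (R1), but M is never established.

No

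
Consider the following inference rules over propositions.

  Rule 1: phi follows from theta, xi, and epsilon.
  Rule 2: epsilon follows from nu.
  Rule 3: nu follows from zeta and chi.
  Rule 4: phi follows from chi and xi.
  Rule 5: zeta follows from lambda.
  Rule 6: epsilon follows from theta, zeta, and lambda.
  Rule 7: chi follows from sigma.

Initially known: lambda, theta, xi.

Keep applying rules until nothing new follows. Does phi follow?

From lambda, Rule 5 gives zeta.
From theta, zeta, and lambda, Rule 6 gives epsilon.
From theta, xi, and epsilon, Rule 1 gives phi.

Yes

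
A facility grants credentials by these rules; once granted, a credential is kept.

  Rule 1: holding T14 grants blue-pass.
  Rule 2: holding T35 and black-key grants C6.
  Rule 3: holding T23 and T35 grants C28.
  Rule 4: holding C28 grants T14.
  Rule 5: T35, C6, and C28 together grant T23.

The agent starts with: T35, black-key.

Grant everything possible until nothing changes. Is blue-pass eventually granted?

No

blue-pass would need T14 (Rule 1), but T14 is never granted.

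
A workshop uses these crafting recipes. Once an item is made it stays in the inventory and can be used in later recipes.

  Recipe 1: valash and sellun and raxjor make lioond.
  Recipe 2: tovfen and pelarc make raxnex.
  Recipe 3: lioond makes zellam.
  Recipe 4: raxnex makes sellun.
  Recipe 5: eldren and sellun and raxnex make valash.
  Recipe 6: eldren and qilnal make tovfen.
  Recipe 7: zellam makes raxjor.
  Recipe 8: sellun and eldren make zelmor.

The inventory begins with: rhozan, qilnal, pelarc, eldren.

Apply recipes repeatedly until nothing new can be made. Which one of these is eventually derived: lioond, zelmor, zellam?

eldren and qilnal → tovfen (Recipe 6).
tovfen and pelarc → raxnex (Recipe 2).
Using Recipe 4, raxnex makes sellun.
sellun and eldren → zelmor (Recipe 8).
lioond would need valash, sellun, and raxjor (Recipe 1), but raxjor is never obtained. zellam would need lioond (Recipe 3), but lioond is never obtained.

zelmor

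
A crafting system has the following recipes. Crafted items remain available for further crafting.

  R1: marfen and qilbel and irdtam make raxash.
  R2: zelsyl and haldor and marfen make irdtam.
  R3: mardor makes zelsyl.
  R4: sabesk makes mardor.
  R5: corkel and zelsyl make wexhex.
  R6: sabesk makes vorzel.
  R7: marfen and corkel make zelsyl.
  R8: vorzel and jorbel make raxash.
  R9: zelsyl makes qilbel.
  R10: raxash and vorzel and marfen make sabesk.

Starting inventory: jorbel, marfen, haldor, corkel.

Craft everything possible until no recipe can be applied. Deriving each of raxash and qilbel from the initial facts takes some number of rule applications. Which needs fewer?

qilbel

qilbel: marfen and corkel → zelsyl (R7). Using R9, zelsyl makes qilbel. [2 rule applications]
raxash: marfen and corkel → zelsyl (R7). zelsyl and haldor and marfen → irdtam (R2). Using R9, zelsyl makes qilbel. marfen and qilbel and irdtam → raxash (R1). [4 rule applications]
qilbel needs fewer.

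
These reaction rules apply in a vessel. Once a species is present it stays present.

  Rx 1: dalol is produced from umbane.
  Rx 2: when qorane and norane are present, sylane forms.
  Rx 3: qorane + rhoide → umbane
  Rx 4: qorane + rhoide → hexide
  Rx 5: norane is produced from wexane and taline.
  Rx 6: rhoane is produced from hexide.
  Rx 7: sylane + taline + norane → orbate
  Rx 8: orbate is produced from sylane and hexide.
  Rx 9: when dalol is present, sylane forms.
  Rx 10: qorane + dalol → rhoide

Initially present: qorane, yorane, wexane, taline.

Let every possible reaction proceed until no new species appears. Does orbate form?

Yes

wexane and taline present → norane forms (Rx 5).
qorane and norane present → sylane forms (Rx 2).
sylane, taline, and norane present → orbate forms (Rx 7).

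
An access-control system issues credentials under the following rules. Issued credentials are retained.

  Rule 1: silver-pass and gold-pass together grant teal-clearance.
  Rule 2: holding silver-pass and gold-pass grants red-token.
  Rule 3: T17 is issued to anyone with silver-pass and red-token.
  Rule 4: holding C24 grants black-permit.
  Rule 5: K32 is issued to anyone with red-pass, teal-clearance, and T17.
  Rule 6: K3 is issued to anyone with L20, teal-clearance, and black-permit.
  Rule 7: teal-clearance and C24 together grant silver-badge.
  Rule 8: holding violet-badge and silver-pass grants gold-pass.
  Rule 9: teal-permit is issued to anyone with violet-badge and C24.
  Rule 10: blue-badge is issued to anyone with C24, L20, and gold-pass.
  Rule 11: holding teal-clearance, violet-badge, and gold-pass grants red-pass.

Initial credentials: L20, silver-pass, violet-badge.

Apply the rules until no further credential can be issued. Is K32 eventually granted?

Holding violet-badge and silver-pass grants gold-pass (Rule 8).
Holding silver-pass and gold-pass grants teal-clearance (Rule 1).
Holding silver-pass and gold-pass grants red-token (Rule 2).
Holding silver-pass and red-token grants T17 (Rule 3).
Holding teal-clearance, violet-badge, and gold-pass grants red-pass (Rule 11).
Holding red-pass, teal-clearance, and T17 grants K32 (Rule 5).

Yes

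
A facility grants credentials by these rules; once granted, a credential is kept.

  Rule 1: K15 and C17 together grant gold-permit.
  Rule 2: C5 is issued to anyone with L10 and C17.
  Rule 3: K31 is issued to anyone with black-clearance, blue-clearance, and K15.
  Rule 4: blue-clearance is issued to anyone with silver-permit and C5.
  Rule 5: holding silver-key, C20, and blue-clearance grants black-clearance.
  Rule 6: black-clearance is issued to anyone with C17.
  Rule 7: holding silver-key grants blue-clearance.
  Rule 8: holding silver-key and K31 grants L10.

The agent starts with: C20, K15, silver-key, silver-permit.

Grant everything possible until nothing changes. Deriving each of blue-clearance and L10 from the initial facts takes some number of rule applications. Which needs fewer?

blue-clearance: Holding silver-key grants blue-clearance (Rule 7). [1 rule application]
L10: Holding silver-key grants blue-clearance (Rule 7). Holding silver-key, C20, and blue-clearance grants black-clearance (Rule 5). Holding black-clearance, blue-clearance, and K15 grants K31 (Rule 3). Holding silver-key and K31 grants L10 (Rule 8). [4 rule applications]
blue-clearance needs fewer.

blue-clearance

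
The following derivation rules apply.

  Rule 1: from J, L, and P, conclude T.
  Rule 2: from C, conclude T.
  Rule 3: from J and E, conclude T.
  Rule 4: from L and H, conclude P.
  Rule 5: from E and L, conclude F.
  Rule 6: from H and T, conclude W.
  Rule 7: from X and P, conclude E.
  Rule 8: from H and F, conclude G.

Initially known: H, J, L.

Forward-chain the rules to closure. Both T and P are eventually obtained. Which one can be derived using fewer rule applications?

P

P: L and H hold, so P follows (Rule 4). [1 rule application]
T: L and H hold, so P follows (Rule 4). From J, L, and P, Rule 1 gives T. [2 rule applications]
P needs fewer.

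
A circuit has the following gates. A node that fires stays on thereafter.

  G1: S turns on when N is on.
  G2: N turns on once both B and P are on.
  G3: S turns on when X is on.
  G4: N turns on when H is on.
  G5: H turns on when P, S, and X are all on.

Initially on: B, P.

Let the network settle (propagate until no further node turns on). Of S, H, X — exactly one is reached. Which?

G2: B and P on → N on.
G1: N on → S on.
H would need P, S, and X (G5), but X never turns on. No rule produces X, and it is not given.

S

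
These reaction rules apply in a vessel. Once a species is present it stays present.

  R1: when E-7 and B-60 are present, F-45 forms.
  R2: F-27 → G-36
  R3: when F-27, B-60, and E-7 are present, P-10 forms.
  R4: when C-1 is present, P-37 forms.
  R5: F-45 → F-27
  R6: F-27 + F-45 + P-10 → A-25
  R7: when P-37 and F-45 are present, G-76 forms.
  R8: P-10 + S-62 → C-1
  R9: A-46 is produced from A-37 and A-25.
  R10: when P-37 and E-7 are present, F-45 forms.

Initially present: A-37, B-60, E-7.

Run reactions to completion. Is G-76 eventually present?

No

G-76 would need P-37 and F-45 (R7), but P-37 never forms.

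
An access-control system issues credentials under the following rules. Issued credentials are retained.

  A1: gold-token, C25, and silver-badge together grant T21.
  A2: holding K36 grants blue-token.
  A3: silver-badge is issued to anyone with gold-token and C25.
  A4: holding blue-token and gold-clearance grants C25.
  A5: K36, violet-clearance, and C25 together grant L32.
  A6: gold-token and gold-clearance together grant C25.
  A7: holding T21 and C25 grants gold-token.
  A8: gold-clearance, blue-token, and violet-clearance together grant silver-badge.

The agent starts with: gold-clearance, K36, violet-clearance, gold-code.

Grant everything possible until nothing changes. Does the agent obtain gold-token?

No

gold-token would need T21 and C25 (A7), but T21 is never granted.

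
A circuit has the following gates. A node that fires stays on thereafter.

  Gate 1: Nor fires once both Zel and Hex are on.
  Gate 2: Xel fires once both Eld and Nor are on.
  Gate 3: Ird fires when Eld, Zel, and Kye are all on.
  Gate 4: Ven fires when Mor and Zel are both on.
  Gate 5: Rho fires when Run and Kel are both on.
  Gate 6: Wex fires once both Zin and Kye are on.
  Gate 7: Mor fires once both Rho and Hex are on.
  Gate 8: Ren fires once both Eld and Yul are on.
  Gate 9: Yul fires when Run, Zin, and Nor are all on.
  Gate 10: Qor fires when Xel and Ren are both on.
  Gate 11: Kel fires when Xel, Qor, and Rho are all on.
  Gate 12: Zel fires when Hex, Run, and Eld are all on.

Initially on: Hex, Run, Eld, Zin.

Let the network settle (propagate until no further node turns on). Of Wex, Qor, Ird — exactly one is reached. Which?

Qor

Hex, Run, and Eld are on, so Zel fires (Gate 12).
Zel and Hex are on, so Nor fires (Gate 1).
Gate 9: Run, Zin, and Nor on → Yul on.
Gate 2: Eld and Nor on → Xel on.
Gate 8: Eld and Yul on → Ren on.
Xel and Ren are on, so Qor fires (Gate 10).
Ird would need Eld, Zel, and Kye (Gate 3), but Kye never turns on. Wex would need Zin and Kye (Gate 6), but Kye never turns on.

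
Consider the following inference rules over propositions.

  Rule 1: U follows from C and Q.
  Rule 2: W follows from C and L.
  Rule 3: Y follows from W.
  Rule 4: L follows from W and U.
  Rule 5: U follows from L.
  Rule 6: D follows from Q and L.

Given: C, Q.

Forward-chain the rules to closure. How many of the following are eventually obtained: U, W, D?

From C and Q, Rule 1 gives U.
U: reached.
W would need C and L (Rule 2), but L is never established.
D would need Q and L (Rule 6), but L is never established.
Reached: U — 1 of the 3.

1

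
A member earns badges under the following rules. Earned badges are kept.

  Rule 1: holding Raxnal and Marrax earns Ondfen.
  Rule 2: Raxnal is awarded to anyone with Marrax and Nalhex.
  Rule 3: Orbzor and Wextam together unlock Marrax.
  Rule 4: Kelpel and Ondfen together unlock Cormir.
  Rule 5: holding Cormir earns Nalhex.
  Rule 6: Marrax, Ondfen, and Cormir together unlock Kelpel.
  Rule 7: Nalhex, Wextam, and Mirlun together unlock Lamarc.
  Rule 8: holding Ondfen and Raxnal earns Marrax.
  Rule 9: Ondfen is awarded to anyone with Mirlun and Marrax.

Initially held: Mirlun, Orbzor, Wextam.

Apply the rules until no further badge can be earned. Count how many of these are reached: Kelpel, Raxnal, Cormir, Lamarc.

Kelpel would need Marrax, Ondfen, and Cormir (Rule 6), but Cormir is never earned.
Raxnal would need Marrax and Nalhex (Rule 2), but Nalhex is never earned.
Cormir would need Kelpel and Ondfen (Rule 4), but Kelpel is never earned.
Lamarc would need Nalhex, Wextam, and Mirlun (Rule 7), but Nalhex is never earned.
None of the 4 are reached.

0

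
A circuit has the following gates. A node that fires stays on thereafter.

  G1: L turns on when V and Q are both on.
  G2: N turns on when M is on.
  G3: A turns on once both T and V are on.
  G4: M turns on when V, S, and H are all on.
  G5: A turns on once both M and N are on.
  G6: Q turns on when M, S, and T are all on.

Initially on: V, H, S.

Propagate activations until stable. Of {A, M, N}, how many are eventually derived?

3

G4: V, S, and H on → M on.
M is on, so N turns on (G2).
G5: M and N on → A on.
A: reached.
M: reached.
N: reached.
All 3 are reached.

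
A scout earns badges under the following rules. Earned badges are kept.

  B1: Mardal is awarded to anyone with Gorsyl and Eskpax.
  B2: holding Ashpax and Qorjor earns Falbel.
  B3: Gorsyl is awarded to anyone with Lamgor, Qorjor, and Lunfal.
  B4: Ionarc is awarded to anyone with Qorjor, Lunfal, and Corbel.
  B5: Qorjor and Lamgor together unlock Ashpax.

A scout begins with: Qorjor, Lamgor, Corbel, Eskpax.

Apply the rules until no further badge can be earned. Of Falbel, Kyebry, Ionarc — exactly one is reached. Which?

Falbel

With Qorjor and Lamgor, Ashpax is earned (B5).
With Ashpax and Qorjor, Falbel is earned (B2).
Ionarc would need Qorjor, Lunfal, and Corbel (B4), but Lunfal is never earned. No rule produces Kyebry, and it is not given.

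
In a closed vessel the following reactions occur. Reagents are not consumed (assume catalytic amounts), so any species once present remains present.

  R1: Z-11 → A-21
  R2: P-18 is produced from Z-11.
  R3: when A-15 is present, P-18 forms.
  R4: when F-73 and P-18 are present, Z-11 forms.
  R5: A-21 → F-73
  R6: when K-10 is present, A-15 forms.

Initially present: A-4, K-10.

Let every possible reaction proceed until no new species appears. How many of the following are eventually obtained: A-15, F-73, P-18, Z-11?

2

K-10 present → A-15 forms (R6).
A-15 present → P-18 forms (R3).
A-15: reached.
F-73 would need A-21 (R5), but A-21 never forms.
P-18: reached.
Z-11 would need F-73 and P-18 (R4), but F-73 never forms.
Reached: A-15 and P-18 — 2 of the 4.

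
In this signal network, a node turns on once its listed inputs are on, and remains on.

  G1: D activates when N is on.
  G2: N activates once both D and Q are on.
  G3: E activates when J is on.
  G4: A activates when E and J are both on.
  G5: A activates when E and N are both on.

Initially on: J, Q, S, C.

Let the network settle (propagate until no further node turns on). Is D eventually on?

No

D would need N (G1), but N never turns on.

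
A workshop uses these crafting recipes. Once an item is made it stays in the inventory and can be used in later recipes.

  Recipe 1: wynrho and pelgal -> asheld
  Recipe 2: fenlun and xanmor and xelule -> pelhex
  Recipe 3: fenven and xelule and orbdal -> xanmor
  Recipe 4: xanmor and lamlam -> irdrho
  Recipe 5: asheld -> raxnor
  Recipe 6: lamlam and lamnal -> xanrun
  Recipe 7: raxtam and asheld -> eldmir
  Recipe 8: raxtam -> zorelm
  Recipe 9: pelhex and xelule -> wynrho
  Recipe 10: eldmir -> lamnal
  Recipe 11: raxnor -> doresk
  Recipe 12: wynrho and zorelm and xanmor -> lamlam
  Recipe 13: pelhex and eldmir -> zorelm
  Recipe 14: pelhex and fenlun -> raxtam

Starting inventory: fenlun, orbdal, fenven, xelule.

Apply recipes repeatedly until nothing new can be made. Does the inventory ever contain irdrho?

Using Recipe 3, fenven, xelule, and orbdal make xanmor.
Using Recipe 2, fenlun, xanmor, and xelule make pelhex.
Using Recipe 9, pelhex and xelule make wynrho.
pelhex and fenlun -> raxtam (Recipe 14).
Using Recipe 8, raxtam makes zorelm.
Using Recipe 12, wynrho, zorelm, and xanmor make lamlam.
Using Recipe 4, xanmor and lamlam make irdrho.

Yes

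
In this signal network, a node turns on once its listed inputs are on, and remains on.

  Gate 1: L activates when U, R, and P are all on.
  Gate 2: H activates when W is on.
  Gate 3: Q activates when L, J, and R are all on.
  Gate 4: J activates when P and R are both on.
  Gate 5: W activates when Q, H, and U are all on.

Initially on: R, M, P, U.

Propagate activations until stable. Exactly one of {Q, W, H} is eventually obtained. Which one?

Q

U, R, and P are on, so L activates (Gate 1).
P and R are on, so J activates (Gate 4).
Gate 3: L, J, and R on → Q on.
W would need Q, H, and U (Gate 5), but H never turns on. H would need W (Gate 2), but W never turns on.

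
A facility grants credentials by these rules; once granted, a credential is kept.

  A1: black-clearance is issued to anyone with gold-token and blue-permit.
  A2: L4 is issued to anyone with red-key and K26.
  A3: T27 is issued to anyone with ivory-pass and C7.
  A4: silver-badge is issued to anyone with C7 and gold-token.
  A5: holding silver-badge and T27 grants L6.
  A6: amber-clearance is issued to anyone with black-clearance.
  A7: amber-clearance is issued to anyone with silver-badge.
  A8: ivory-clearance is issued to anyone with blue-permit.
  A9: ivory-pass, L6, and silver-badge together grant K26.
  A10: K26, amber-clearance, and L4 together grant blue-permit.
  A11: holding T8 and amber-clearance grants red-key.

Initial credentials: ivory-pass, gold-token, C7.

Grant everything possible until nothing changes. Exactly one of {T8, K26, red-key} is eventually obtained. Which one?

K26

Holding ivory-pass and C7 grants T27 (A3).
Holding C7 and gold-token grants silver-badge (A4).
Holding silver-badge and T27 grants L6 (A5).
Holding ivory-pass, L6, and silver-badge grants K26 (A9).
red-key would need T8 and amber-clearance (A11), but T8 is never granted. No rule produces T8, and it is not given.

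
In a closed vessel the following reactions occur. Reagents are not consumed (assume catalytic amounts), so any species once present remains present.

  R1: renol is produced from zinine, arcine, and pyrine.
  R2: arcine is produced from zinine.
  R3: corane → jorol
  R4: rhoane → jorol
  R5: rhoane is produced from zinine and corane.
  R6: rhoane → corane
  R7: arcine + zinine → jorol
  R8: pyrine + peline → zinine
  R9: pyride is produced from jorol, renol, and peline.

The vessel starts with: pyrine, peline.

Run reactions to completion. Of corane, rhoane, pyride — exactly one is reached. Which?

pyrine and peline present → zinine forms (R8).
zinine present → arcine forms (R2).
zinine, arcine, and pyrine present → renol forms (R1).
arcine and zinine present → jorol forms (R7).
jorol, renol, and peline present → pyride forms (R9).
corane would need rhoane (R6), but rhoane never forms. rhoane would need zinine and corane (R5), but corane never forms.

pyride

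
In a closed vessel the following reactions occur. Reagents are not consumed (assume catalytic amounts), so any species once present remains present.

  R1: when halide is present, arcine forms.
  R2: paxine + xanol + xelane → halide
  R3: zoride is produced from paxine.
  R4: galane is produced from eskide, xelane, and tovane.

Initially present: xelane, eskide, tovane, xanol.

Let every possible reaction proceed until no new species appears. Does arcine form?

arcine would need halide (R1), but halide never forms.

No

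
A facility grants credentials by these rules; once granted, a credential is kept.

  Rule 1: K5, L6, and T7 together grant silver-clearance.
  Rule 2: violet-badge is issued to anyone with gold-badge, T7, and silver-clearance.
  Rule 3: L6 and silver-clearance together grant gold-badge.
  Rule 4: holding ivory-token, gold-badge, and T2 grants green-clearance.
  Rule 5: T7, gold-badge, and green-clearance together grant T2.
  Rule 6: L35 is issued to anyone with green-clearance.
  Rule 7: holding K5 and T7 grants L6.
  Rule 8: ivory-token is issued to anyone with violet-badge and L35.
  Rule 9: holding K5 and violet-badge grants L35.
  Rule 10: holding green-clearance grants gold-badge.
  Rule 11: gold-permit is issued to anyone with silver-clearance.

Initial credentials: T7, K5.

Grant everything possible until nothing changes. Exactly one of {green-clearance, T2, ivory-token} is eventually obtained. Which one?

Holding K5 and T7 grants L6 (Rule 7).
Holding K5, L6, and T7 grants silver-clearance (Rule 1).
Holding L6 and silver-clearance grants gold-badge (Rule 3).
Holding gold-badge, T7, and silver-clearance grants violet-badge (Rule 2).
Holding K5 and violet-badge grants L35 (Rule 9).
Holding violet-badge and L35 grants ivory-token (Rule 8).
green-clearance would need ivory-token, gold-badge, and T2 (Rule 4), but T2 is never granted. T2 would need T7, gold-badge, and green-clearance (Rule 5), but green-clearance is never granted.

ivory-token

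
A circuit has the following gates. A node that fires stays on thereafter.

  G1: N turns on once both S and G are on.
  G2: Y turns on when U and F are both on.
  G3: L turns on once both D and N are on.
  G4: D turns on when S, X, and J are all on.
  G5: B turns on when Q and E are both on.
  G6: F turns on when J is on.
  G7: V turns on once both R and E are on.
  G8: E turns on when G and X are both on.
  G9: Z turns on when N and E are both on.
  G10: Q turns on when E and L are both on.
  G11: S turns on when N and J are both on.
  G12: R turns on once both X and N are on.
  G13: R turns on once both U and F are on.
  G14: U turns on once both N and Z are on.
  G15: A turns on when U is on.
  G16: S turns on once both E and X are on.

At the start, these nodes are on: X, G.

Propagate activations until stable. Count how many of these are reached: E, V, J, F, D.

G8: G and X on → E on.
E and X are on, so S turns on (G16).
S and G are on, so N turns on (G1).
X and N are on, so R turns on (G12).
G7: R and E on → V on.
E: reached.
V: reached.
No rule produces J, and it is not given.
F would need J (G6), but J never turns on.
D would need S, X, and J (G4), but J never turns on.
Reached: E and V — 2 of the 5.

2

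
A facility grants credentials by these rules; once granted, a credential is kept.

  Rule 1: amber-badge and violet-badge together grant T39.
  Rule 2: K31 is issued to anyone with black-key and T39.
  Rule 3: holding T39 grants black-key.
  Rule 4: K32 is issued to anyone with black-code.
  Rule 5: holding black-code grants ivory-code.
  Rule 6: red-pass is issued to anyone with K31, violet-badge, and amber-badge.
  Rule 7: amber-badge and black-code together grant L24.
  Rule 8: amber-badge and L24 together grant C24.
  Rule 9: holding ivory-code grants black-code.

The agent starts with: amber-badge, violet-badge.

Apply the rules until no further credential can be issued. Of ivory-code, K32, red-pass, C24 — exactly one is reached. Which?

red-pass

Holding amber-badge and violet-badge grants T39 (Rule 1).
Holding T39 grants black-key (Rule 3).
Holding black-key and T39 grants K31 (Rule 2).
Holding K31, violet-badge, and amber-badge grants red-pass (Rule 6).
ivory-code would need black-code (Rule 5), but black-code is never granted. K32 would need black-code (Rule 4), but black-code is never granted. C24 would need amber-badge and L24 (Rule 8), but L24 is never granted.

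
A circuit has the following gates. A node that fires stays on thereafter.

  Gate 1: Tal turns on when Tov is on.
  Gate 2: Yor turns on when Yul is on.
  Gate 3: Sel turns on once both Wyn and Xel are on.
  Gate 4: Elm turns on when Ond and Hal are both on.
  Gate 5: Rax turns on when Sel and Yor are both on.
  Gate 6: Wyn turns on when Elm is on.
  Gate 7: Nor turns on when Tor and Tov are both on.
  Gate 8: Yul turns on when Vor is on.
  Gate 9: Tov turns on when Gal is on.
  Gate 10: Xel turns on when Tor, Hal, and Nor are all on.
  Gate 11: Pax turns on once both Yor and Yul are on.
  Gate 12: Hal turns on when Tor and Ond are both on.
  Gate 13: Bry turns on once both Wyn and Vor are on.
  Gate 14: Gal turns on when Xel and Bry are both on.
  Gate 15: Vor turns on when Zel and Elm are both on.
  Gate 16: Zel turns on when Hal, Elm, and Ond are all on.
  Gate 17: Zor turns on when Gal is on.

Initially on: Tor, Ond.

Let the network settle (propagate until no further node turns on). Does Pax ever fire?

Yes

Tor and Ond are on, so Hal turns on (Gate 12).
Ond and Hal are on, so Elm turns on (Gate 4).
Hal, Elm, and Ond are on, so Zel turns on (Gate 16).
Gate 15: Zel and Elm on → Vor on.
Gate 8: Vor on → Yul on.
Yul is on, so Yor turns on (Gate 2).
Yor and Yul are on, so Pax turns on (Gate 11).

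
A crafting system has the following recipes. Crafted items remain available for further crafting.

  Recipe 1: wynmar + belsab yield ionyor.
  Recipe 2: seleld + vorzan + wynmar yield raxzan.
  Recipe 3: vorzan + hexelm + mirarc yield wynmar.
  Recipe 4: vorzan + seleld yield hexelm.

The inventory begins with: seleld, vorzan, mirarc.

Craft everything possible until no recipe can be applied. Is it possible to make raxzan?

vorzan + seleld → hexelm (Recipe 4).
Using Recipe 3, vorzan, hexelm, and mirarc make wynmar.
Using Recipe 2, seleld, vorzan, and wynmar make raxzan.

Yes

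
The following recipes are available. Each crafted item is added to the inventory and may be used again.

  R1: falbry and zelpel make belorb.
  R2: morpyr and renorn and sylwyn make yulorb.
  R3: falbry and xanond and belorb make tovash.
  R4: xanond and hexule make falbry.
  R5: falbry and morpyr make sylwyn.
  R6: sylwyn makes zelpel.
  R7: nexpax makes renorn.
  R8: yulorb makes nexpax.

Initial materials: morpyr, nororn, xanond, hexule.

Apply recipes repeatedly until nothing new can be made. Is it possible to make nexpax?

nexpax would need yulorb (R8), but yulorb is never obtained.

No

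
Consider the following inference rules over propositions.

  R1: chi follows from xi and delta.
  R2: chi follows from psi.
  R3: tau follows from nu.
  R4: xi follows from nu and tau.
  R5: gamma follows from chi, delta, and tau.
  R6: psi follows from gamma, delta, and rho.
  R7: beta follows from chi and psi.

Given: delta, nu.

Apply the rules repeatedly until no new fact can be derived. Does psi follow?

psi would need gamma, delta, and rho (R6), but rho is never established.

No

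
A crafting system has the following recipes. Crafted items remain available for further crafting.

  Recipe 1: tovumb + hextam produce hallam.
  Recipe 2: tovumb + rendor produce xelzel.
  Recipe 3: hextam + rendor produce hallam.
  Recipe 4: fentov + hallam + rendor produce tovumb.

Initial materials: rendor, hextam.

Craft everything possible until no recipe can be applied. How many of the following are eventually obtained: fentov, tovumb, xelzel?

0

No rule produces fentov, and it is not given.
tovumb would need fentov, hallam, and rendor (Recipe 4), but fentov is never obtained.
xelzel would need tovumb and rendor (Recipe 2), but tovumb is never obtained.
None of the 3 are reached.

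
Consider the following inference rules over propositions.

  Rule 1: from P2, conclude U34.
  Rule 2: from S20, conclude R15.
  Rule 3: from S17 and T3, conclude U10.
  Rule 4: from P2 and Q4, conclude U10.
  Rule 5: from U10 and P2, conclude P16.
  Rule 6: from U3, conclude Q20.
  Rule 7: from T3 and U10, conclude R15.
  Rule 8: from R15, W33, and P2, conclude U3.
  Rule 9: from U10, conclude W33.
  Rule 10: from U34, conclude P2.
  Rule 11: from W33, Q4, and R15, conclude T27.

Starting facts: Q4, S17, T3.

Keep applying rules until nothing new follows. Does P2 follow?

P2 would need U34 (Rule 10), but U34 is never established.

No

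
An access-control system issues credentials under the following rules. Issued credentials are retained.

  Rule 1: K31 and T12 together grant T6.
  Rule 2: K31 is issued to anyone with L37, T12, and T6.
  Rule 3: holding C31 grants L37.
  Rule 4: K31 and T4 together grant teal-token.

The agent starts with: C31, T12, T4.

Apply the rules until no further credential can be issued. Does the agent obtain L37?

Holding C31 grants L37 (Rule 3).

Yes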